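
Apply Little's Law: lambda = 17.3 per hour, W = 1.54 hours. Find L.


L = lambda * W = 17.3 * 1.54 = 26.64

26.64


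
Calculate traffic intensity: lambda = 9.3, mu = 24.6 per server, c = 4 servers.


rho = lambda / (c * mu) = 9.3 / (4 * 24.6) = 0.0945

0.0945


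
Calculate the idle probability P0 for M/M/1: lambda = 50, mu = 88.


P0 = 1 - rho = 1 - 50/88 = 0.4318

0.4318


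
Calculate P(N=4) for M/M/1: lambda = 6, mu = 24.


rho = 6/24; P(n) = (1-rho)*rho^n = (1-6/24)*(6/24)^4 = 0.0029

0.0029


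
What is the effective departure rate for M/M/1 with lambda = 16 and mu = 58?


For a stable queue (lambda < mu), throughput = lambda = 16 per hour

16 per hour


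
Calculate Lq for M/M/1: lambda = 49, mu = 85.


rho = 49/85; Lq = rho^2/(1-rho) = 0.78

0.78


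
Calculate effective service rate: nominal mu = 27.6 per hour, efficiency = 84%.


Effective rate = mu * efficiency = 27.6 * 0.84 = 23.18 per hour

23.18 per hour


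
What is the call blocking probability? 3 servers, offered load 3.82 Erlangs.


B(N,A) = (A^N/N!) / sum(A^k/k!, k=0..N) with N=3, A=3.82 = 0.434

0.434


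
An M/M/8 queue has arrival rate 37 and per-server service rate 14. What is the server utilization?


rho = lambda/(c*mu) = 37/(8*14) = 0.3304

0.3304


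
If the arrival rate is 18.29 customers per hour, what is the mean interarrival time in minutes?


Mean interarrival time = 60/lambda = 60/18.29 = 3.28 minutes

3.28 minutes


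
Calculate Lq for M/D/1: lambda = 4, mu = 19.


M/D/1: Lq = rho^2 / (2*(1-rho)) where rho = 4/19; Lq = 0.03

0.03


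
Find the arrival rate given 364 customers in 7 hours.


lambda = total arrivals / time = 364 / 7 = 52.0 per hour

52.0 per hour


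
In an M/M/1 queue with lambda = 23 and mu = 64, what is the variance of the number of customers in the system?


rho = 23/64; Var(N) = rho/(1-rho)^2 = 0.88

0.88


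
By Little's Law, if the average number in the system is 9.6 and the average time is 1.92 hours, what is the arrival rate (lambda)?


lambda = L / W = 9.6 / 1.92 = 5.0 per hour

5.0 per hour


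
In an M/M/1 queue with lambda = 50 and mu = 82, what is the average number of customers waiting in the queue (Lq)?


rho = 50/82; Lq = rho^2/(1-rho) = 0.95

0.95


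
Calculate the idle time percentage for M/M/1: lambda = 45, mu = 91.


Idle fraction = (1 - rho) * 100 = (1 - 45/91) * 100 = 50.5%

50.5%


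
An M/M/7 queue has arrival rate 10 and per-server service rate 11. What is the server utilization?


rho = lambda/(c*mu) = 10/(7*11) = 0.1299

0.1299


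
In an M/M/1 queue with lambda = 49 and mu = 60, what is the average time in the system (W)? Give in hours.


W = 1/(mu - lambda) = 1/(60 - 49) = 0.0909 hours

0.0909 hours


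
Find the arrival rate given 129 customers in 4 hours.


lambda = total arrivals / time = 129 / 4 = 32.25 per hour

32.25 per hour


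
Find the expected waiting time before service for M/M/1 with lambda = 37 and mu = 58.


rho = 37/58; Wq = rho/(mu - lambda) = 0.0304 hours

0.0304 hours


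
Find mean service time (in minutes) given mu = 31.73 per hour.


Mean service time = 60/mu = 60/31.73 = 1.89 minutes

1.89 minutes


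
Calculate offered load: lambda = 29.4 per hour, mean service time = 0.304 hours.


Offered load a = lambda * E[S] = 29.4 * 0.304 = 8.94 Erlangs

8.94 Erlangs


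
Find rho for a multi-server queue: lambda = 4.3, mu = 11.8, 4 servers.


rho = lambda / (c * mu) = 4.3 / (4 * 11.8) = 0.0911

0.0911


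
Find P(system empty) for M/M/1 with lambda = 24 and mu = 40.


P0 = 1 - rho = 1 - 24/40 = 0.4

0.4


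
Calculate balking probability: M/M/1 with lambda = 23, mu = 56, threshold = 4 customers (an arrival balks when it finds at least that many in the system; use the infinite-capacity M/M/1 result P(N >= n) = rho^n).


P(N >= 4) = rho^4 = (23/56)^4 = 0.0285

0.0285


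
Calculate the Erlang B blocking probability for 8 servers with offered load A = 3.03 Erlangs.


B(N,A) = (A^N/N!) / sum(A^k/k!, k=0..N) with N=8, A=3.03 = 0.0085

0.0085


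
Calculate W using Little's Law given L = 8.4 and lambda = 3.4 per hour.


W = L / lambda = 8.4 / 3.4 = 2.4706 hours

2.4706 hours


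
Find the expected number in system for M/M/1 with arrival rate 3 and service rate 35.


rho = 3/35; L = rho/(1-rho) = 0.09

0.09


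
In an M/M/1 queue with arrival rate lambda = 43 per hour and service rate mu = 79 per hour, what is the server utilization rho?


rho = lambda/mu = 43/79 = 0.5443

0.5443


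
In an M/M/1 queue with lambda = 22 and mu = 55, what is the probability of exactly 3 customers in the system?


rho = 22/55; P(n) = (1-rho)*rho^n = (1-22/55)*(22/55)^3 = 0.0384

0.0384


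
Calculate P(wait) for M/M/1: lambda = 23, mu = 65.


P(wait) = rho = lambda/mu = 23/65 = 0.3538

0.3538


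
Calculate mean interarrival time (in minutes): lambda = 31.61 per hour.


Mean interarrival time = 60/lambda = 60/31.61 = 1.9 minutes

1.9 minutes


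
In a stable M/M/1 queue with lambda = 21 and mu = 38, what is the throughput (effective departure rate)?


For a stable queue (lambda < mu), throughput = lambda = 21 per hour

21 per hour


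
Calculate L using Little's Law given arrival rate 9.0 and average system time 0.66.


L = lambda * W = 9.0 * 0.66 = 5.94

5.94


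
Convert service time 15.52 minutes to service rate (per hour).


mu = 60 / avg_service_time = 60 / 15.52 = 3.87 per hour

3.87 per hour


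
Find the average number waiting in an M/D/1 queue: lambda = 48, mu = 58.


M/D/1: Lq = rho^2 / (2*(1-rho)) where rho = 48/58; Lq = 1.99

1.99


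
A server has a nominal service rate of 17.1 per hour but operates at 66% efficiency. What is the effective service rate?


Effective rate = mu * efficiency = 17.1 * 0.66 = 11.29 per hour

11.29 per hour


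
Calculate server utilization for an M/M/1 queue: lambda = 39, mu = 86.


rho = lambda/mu = 39/86 = 0.4535

0.4535


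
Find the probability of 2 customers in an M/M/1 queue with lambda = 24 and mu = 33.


rho = 24/33; P(n) = (1-rho)*rho^n = (1-24/33)*(24/33)^2 = 0.1443

0.1443


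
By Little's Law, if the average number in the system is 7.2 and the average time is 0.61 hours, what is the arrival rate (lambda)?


lambda = L / W = 7.2 / 0.61 = 11.8 per hour

11.8 per hour


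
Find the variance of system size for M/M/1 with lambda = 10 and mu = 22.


rho = 10/22; Var(N) = rho/(1-rho)^2 = 1.53

1.53


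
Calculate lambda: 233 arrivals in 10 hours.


lambda = total arrivals / time = 233 / 10 = 23.3 per hour

23.3 per hour


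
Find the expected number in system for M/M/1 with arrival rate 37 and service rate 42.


rho = 37/42; L = rho/(1-rho) = 7.4

7.4


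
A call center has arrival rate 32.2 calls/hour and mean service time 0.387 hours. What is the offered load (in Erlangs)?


Offered load a = lambda * E[S] = 32.2 * 0.387 = 12.46 Erlangs

12.46 Erlangs


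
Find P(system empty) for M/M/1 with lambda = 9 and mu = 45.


P0 = 1 - rho = 1 - 9/45 = 0.8

0.8


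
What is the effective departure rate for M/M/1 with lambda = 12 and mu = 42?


For a stable queue (lambda < mu), throughput = lambda = 12 per hour

12 per hour


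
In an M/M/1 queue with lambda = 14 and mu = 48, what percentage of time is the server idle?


Idle fraction = (1 - rho) * 100 = (1 - 14/48) * 100 = 70.8%

70.8%


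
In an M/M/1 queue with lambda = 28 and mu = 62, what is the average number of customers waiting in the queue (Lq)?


rho = 28/62; Lq = rho^2/(1-rho) = 0.37

0.37


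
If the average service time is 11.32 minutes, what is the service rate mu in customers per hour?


mu = 60 / avg_service_time = 60 / 11.32 = 5.3 per hour

5.3 per hour


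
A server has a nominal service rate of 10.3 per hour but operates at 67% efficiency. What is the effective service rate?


Effective rate = mu * efficiency = 10.3 * 0.67 = 6.9 per hour

6.9 per hour


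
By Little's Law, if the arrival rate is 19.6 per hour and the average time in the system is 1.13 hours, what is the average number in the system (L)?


L = lambda * W = 19.6 * 1.13 = 22.15

22.15


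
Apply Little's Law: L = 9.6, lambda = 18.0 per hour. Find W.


W = L / lambda = 9.6 / 18.0 = 0.5333 hours

0.5333 hours


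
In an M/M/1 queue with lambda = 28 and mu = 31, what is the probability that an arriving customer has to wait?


P(wait) = rho = lambda/mu = 28/31 = 0.9032

0.9032


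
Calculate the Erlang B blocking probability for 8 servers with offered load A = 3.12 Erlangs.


B(N,A) = (A^N/N!) / sum(A^k/k!, k=0..N) with N=8, A=3.12 = 0.0099

0.0099


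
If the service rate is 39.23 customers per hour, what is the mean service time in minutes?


Mean service time = 60/mu = 60/39.23 = 1.53 minutes

1.53 minutes


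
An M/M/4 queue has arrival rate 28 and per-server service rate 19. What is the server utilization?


rho = lambda/(c*mu) = 28/(4*19) = 0.3684

0.3684


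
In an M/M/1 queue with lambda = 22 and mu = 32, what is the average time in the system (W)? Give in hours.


W = 1/(mu - lambda) = 1/(32 - 22) = 0.1 hours

0.1 hours


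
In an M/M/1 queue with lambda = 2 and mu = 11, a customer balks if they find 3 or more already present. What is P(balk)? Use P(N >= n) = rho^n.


P(N >= 3) = rho^3 = (2/11)^3 = 0.006

0.006


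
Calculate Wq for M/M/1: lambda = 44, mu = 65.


rho = 44/65; Wq = rho/(mu - lambda) = 0.0322 hours

0.0322 hours


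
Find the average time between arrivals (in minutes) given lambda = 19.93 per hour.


Mean interarrival time = 60/lambda = 60/19.93 = 3.01 minutes

3.01 minutes


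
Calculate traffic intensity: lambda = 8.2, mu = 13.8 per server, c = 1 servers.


rho = lambda / (c * mu) = 8.2 / (1 * 13.8) = 0.5942

0.5942


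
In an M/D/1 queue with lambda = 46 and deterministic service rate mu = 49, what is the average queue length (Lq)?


M/D/1: Lq = rho^2 / (2*(1-rho)) where rho = 46/49; Lq = 7.2

7.2


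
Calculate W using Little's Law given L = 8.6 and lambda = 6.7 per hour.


W = L / lambda = 8.6 / 6.7 = 1.2836 hours

1.2836 hours


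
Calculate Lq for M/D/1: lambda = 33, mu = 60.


M/D/1: Lq = rho^2 / (2*(1-rho)) where rho = 33/60; Lq = 0.34

0.34


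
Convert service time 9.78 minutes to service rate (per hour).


mu = 60 / avg_service_time = 60 / 9.78 = 6.13 per hour

6.13 per hour


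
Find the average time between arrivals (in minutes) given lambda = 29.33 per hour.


Mean interarrival time = 60/lambda = 60/29.33 = 2.05 minutes

2.05 minutes


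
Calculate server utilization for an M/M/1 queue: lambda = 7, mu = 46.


rho = lambda/mu = 7/46 = 0.1522

0.1522


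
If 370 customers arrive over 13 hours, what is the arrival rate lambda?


lambda = total arrivals / time = 370 / 13 = 28.46 per hour

28.46 per hour


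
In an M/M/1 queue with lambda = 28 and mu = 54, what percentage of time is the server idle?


Idle fraction = (1 - rho) * 100 = (1 - 28/54) * 100 = 48.1%

48.1%


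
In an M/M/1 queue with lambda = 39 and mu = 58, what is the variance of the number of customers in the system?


rho = 39/58; Var(N) = rho/(1-rho)^2 = 6.27

6.27


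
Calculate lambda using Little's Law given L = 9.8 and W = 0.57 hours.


lambda = L / W = 9.8 / 0.57 = 17.19 per hour

17.19 per hour


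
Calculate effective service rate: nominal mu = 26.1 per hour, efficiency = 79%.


Effective rate = mu * efficiency = 26.1 * 0.79 = 20.62 per hour

20.62 per hour


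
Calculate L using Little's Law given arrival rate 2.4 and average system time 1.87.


L = lambda * W = 2.4 * 1.87 = 4.49

4.49


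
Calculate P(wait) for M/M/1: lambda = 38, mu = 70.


P(wait) = rho = lambda/mu = 38/70 = 0.5429

0.5429


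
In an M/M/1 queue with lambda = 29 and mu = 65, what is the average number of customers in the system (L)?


rho = 29/65; L = rho/(1-rho) = 0.81

0.81


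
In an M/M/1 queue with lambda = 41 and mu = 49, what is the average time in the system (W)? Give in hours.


W = 1/(mu - lambda) = 1/(49 - 41) = 0.125 hours

0.125 hours


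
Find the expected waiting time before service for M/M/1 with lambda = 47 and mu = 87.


rho = 47/87; Wq = rho/(mu - lambda) = 0.0135 hours

0.0135 hours


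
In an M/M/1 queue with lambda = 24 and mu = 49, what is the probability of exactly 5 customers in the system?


rho = 24/49; P(n) = (1-rho)*rho^n = (1-24/49)*(24/49)^5 = 0.0144

0.0144


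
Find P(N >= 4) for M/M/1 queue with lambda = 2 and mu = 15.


P(N >= 4) = rho^4 = (2/15)^4 = 0.0003

0.0003


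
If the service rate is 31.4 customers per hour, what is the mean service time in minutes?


Mean service time = 60/mu = 60/31.4 = 1.91 minutes

1.91 minutes


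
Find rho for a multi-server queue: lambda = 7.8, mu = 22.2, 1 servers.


rho = lambda / (c * mu) = 7.8 / (1 * 22.2) = 0.3514

0.3514


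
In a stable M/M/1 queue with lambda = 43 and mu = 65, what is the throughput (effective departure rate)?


For a stable queue (lambda < mu), throughput = lambda = 43 per hour

43 per hour


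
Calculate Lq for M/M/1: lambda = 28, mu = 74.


rho = 28/74; Lq = rho^2/(1-rho) = 0.23

0.23


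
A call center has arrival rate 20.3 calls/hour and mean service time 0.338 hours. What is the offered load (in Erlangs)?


Offered load a = lambda * E[S] = 20.3 * 0.338 = 6.86 Erlangs

6.86 Erlangs


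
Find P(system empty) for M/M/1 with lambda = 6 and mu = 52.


P0 = 1 - rho = 1 - 6/52 = 0.8846

0.8846


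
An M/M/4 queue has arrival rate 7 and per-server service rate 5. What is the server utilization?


rho = lambda/(c*mu) = 7/(4*5) = 0.35

0.35


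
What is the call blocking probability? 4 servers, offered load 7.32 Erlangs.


B(N,A) = (A^N/N!) / sum(A^k/k!, k=0..N) with N=4, A=7.32 = 0.5435

0.5435


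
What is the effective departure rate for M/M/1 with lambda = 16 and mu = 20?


For a stable queue (lambda < mu), throughput = lambda = 16 per hour

16 per hour


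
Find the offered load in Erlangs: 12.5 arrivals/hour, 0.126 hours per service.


Offered load a = lambda * E[S] = 12.5 * 0.126 = 1.58 Erlangs

1.58 Erlangs


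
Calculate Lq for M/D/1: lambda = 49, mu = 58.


M/D/1: Lq = rho^2 / (2*(1-rho)) where rho = 49/58; Lq = 2.3

2.3


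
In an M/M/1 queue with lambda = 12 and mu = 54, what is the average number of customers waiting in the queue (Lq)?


rho = 12/54; Lq = rho^2/(1-rho) = 0.06

0.06


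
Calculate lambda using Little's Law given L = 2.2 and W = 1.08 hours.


lambda = L / W = 2.2 / 1.08 = 2.04 per hour

2.04 per hour


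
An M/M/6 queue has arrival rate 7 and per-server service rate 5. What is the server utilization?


rho = lambda/(c*mu) = 7/(6*5) = 0.2333

0.2333


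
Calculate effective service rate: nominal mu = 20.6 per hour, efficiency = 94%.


Effective rate = mu * efficiency = 20.6 * 0.94 = 19.36 per hour

19.36 per hour


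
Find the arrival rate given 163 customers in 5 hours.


lambda = total arrivals / time = 163 / 5 = 32.6 per hour

32.6 per hour


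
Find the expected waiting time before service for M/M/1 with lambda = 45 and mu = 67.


rho = 45/67; Wq = rho/(mu - lambda) = 0.0305 hours

0.0305 hours


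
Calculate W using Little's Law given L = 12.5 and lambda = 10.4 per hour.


W = L / lambda = 12.5 / 10.4 = 1.2019 hours

1.2019 hours


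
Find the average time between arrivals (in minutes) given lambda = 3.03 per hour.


Mean interarrival time = 60/lambda = 60/3.03 = 19.8 minutes

19.8 minutes


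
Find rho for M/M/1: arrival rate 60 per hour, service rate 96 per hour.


rho = lambda/mu = 60/96 = 0.625

0.625


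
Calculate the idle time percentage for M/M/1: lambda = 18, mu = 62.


Idle fraction = (1 - rho) * 100 = (1 - 18/62) * 100 = 71.0%

71.0%


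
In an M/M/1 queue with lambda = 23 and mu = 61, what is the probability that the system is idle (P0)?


P0 = 1 - rho = 1 - 23/61 = 0.623

0.623


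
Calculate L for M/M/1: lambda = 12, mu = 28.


rho = 12/28; L = rho/(1-rho) = 0.75

0.75


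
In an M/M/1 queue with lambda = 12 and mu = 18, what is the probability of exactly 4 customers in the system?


rho = 12/18; P(n) = (1-rho)*rho^n = (1-12/18)*(12/18)^4 = 0.0658

0.0658


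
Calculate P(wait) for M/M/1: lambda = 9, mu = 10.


P(wait) = rho = lambda/mu = 9/10 = 0.9

0.9


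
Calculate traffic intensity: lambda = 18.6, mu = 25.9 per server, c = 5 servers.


rho = lambda / (c * mu) = 18.6 / (5 * 25.9) = 0.1436

0.1436


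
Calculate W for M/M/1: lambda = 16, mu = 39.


W = 1/(mu - lambda) = 1/(39 - 16) = 0.0435 hours

0.0435 hours


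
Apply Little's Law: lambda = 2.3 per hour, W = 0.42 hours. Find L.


L = lambda * W = 2.3 * 0.42 = 0.97

0.97


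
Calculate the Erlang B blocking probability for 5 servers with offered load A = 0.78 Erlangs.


B(N,A) = (A^N/N!) / sum(A^k/k!, k=0..N) with N=5, A=0.78 = 0.0011

0.0011


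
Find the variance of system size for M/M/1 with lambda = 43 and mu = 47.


rho = 43/47; Var(N) = rho/(1-rho)^2 = 126.31

126.31


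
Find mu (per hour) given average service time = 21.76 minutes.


mu = 60 / avg_service_time = 60 / 21.76 = 2.76 per hour

2.76 per hour


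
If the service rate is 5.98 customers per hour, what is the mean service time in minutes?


Mean service time = 60/mu = 60/5.98 = 10.03 minutes

10.03 minutes


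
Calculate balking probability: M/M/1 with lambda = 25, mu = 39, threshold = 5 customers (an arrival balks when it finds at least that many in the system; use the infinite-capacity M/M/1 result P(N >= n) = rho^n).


P(N >= 5) = rho^5 = (25/39)^5 = 0.1082

0.1082


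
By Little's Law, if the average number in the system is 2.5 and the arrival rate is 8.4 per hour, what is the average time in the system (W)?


W = L / lambda = 2.5 / 8.4 = 0.2976 hours

0.2976 hours


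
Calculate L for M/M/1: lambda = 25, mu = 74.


rho = 25/74; L = rho/(1-rho) = 0.51

0.51


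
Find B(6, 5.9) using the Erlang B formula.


B(N,A) = (A^N/N!) / sum(A^k/k!, k=0..N) with N=6, A=5.9 = 0.2579

0.2579


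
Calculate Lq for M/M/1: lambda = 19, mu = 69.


rho = 19/69; Lq = rho^2/(1-rho) = 0.1

0.1


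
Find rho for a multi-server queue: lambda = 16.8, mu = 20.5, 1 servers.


rho = lambda / (c * mu) = 16.8 / (1 * 20.5) = 0.8195

0.8195


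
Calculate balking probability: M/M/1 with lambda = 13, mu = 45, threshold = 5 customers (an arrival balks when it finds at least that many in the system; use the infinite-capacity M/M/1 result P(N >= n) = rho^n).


P(N >= 5) = rho^5 = (13/45)^5 = 0.002

0.002


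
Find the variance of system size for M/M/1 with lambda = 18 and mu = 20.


rho = 18/20; Var(N) = rho/(1-rho)^2 = 90.0

90.0


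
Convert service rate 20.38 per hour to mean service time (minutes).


Mean service time = 60/mu = 60/20.38 = 2.94 minutes

2.94 minutes


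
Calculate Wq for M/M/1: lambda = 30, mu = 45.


rho = 30/45; Wq = rho/(mu - lambda) = 0.0444 hours

0.0444 hours


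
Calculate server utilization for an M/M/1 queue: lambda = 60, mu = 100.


rho = lambda/mu = 60/100 = 0.6

0.6


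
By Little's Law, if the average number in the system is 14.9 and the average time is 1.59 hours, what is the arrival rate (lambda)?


lambda = L / W = 14.9 / 1.59 = 9.37 per hour

9.37 per hour


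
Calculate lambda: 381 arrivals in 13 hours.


lambda = total arrivals / time = 381 / 13 = 29.31 per hour

29.31 per hour


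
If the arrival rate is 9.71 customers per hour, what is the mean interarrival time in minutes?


Mean interarrival time = 60/lambda = 60/9.71 = 6.18 minutes

6.18 minutes


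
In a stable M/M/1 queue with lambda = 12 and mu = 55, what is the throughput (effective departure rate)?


For a stable queue (lambda < mu), throughput = lambda = 12 per hour

12 per hour


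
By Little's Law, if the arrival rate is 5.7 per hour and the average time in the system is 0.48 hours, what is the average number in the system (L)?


L = lambda * W = 5.7 * 0.48 = 2.74

2.74


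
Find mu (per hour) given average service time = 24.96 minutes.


mu = 60 / avg_service_time = 60 / 24.96 = 2.4 per hour

2.4 per hour


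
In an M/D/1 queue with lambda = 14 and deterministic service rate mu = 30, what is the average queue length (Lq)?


M/D/1: Lq = rho^2 / (2*(1-rho)) where rho = 14/30; Lq = 0.2

0.2


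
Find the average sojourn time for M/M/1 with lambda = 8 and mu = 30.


W = 1/(mu - lambda) = 1/(30 - 8) = 0.0455 hours

0.0455 hours


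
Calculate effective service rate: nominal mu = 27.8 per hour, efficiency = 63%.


Effective rate = mu * efficiency = 27.8 * 0.63 = 17.51 per hour

17.51 per hour


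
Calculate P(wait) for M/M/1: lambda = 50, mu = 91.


P(wait) = rho = lambda/mu = 50/91 = 0.5495

0.5495


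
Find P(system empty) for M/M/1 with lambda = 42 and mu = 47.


P0 = 1 - rho = 1 - 42/47 = 0.1064

0.1064


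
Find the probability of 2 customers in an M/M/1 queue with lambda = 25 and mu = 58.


rho = 25/58; P(n) = (1-rho)*rho^n = (1-25/58)*(25/58)^2 = 0.1057

0.1057


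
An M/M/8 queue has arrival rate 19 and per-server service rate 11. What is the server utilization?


rho = lambda/(c*mu) = 19/(8*11) = 0.2159

0.2159


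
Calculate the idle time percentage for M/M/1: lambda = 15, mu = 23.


Idle fraction = (1 - rho) * 100 = (1 - 15/23) * 100 = 34.8%

34.8%


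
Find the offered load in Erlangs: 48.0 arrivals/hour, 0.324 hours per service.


Offered load a = lambda * E[S] = 48.0 * 0.324 = 15.55 Erlangs

15.55 Erlangs


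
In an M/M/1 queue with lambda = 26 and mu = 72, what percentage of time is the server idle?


Idle fraction = (1 - rho) * 100 = (1 - 26/72) * 100 = 63.9%

63.9%


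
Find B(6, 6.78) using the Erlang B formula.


B(N,A) = (A^N/N!) / sum(A^k/k!, k=0..N) with N=6, A=6.78 = 0.3174

0.3174


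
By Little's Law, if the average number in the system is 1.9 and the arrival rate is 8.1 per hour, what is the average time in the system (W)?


W = L / lambda = 1.9 / 8.1 = 0.2346 hours

0.2346 hours


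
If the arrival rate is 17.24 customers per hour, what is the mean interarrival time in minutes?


Mean interarrival time = 60/lambda = 60/17.24 = 3.48 minutes

3.48 minutes


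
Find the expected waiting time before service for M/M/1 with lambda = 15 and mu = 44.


rho = 15/44; Wq = rho/(mu - lambda) = 0.0118 hours

0.0118 hours


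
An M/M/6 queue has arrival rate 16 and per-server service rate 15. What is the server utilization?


rho = lambda/(c*mu) = 16/(6*15) = 0.1778

0.1778


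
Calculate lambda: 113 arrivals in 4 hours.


lambda = total arrivals / time = 113 / 4 = 28.25 per hour

28.25 per hour


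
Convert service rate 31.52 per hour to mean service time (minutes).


Mean service time = 60/mu = 60/31.52 = 1.9 minutes

1.9 minutes


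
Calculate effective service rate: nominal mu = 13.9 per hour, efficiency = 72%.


Effective rate = mu * efficiency = 13.9 * 0.72 = 10.01 per hour

10.01 per hour


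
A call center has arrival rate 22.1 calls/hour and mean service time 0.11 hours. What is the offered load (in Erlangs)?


Offered load a = lambda * E[S] = 22.1 * 0.11 = 2.43 Erlangs

2.43 Erlangs


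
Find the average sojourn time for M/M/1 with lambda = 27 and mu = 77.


W = 1/(mu - lambda) = 1/(77 - 27) = 0.02 hours

0.02 hours


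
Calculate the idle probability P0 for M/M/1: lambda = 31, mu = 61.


P0 = 1 - rho = 1 - 31/61 = 0.4918

0.4918


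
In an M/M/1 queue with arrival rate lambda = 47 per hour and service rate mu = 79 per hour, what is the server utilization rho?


rho = lambda/mu = 47/79 = 0.5949

0.5949


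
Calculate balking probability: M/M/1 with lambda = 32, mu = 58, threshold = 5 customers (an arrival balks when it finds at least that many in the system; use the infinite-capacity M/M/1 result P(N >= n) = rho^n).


P(N >= 5) = rho^5 = (32/58)^5 = 0.0511

0.0511


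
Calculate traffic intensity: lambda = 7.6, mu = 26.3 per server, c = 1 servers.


rho = lambda / (c * mu) = 7.6 / (1 * 26.3) = 0.289

0.289


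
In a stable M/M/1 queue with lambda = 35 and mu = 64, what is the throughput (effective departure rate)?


For a stable queue (lambda < mu), throughput = lambda = 35 per hour

35 per hour


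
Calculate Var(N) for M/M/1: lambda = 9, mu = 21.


rho = 9/21; Var(N) = rho/(1-rho)^2 = 1.31

1.31


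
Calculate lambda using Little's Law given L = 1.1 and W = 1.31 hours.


lambda = L / W = 1.1 / 1.31 = 0.84 per hour

0.84 per hour


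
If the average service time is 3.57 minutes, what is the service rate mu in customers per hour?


mu = 60 / avg_service_time = 60 / 3.57 = 16.81 per hour

16.81 per hour


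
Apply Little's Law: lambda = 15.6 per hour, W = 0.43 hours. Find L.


L = lambda * W = 15.6 * 0.43 = 6.71

6.71


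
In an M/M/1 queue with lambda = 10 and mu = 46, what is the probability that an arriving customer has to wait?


P(wait) = rho = lambda/mu = 10/46 = 0.2174

0.2174


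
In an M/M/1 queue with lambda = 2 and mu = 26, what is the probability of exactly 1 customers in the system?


rho = 2/26; P(n) = (1-rho)*rho^n = (1-2/26)*(2/26)^1 = 0.071

0.071


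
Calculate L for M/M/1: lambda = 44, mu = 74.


rho = 44/74; L = rho/(1-rho) = 1.47

1.47


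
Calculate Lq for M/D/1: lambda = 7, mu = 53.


M/D/1: Lq = rho^2 / (2*(1-rho)) where rho = 7/53; Lq = 0.01

0.01


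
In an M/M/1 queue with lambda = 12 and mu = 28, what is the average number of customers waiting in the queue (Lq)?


rho = 12/28; Lq = rho^2/(1-rho) = 0.32

0.32


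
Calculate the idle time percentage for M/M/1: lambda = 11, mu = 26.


Idle fraction = (1 - rho) * 100 = (1 - 11/26) * 100 = 57.7%

57.7%


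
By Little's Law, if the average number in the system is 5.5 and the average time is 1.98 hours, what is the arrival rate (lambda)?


lambda = L / W = 5.5 / 1.98 = 2.78 per hour

2.78 per hour


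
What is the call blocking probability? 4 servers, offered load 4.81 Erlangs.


B(N,A) = (A^N/N!) / sum(A^k/k!, k=0..N) with N=4, A=4.81 = 0.383

0.383


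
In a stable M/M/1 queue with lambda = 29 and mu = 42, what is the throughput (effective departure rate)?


For a stable queue (lambda < mu), throughput = lambda = 29 per hour

29 per hour


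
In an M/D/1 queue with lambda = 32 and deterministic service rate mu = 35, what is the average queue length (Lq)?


M/D/1: Lq = rho^2 / (2*(1-rho)) where rho = 32/35; Lq = 4.88

4.88


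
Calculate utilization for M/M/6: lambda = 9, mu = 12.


rho = lambda/(c*mu) = 9/(6*12) = 0.125

0.125


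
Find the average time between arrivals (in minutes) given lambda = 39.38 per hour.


Mean interarrival time = 60/lambda = 60/39.38 = 1.52 minutes

1.52 minutes


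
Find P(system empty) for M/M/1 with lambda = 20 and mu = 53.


P0 = 1 - rho = 1 - 20/53 = 0.6226

0.6226


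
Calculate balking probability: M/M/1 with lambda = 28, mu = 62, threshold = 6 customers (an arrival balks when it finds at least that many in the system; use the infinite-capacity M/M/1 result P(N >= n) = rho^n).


P(N >= 6) = rho^6 = (28/62)^6 = 0.0085

0.0085


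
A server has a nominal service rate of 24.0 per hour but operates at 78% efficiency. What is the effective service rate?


Effective rate = mu * efficiency = 24.0 * 0.78 = 18.72 per hour

18.72 per hour


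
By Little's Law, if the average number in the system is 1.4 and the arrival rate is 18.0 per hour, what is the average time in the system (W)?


W = L / lambda = 1.4 / 18.0 = 0.0778 hours

0.0778 hours


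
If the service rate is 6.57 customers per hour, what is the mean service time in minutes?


Mean service time = 60/mu = 60/6.57 = 9.13 minutes

9.13 minutes


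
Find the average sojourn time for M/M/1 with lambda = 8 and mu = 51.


W = 1/(mu - lambda) = 1/(51 - 8) = 0.0233 hours

0.0233 hours


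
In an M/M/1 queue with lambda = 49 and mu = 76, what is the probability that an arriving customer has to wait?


P(wait) = rho = lambda/mu = 49/76 = 0.6447

0.6447


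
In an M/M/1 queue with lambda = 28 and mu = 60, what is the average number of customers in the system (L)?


rho = 28/60; L = rho/(1-rho) = 0.88

0.88


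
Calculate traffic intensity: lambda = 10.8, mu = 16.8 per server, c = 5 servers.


rho = lambda / (c * mu) = 10.8 / (5 * 16.8) = 0.1286

0.1286


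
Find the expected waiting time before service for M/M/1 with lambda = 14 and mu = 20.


rho = 14/20; Wq = rho/(mu - lambda) = 0.1167 hours

0.1167 hours


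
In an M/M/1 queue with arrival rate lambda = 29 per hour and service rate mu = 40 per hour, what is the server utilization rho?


rho = lambda/mu = 29/40 = 0.725

0.725


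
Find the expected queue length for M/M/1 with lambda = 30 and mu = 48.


rho = 30/48; Lq = rho^2/(1-rho) = 1.04

1.04


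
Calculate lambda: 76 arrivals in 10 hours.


lambda = total arrivals / time = 76 / 10 = 7.6 per hour

7.6 per hour


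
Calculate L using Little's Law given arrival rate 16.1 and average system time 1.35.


L = lambda * W = 16.1 * 1.35 = 21.74

21.74


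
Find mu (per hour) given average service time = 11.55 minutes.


mu = 60 / avg_service_time = 60 / 11.55 = 5.19 per hour

5.19 per hour


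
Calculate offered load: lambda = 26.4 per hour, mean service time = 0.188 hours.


Offered load a = lambda * E[S] = 26.4 * 0.188 = 4.96 Erlangs

4.96 Erlangs


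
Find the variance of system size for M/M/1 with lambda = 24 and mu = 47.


rho = 24/47; Var(N) = rho/(1-rho)^2 = 2.13

2.13


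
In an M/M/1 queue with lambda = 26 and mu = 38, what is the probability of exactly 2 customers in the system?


rho = 26/38; P(n) = (1-rho)*rho^n = (1-26/38)*(26/38)^2 = 0.1478

0.1478


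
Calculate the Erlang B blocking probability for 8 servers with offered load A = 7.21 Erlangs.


B(N,A) = (A^N/N!) / sum(A^k/k!, k=0..N) with N=8, A=7.21 = 0.1909

0.1909


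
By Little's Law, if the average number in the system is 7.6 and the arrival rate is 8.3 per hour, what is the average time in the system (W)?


W = L / lambda = 7.6 / 8.3 = 0.9157 hours

0.9157 hours


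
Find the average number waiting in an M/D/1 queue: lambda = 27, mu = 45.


M/D/1: Lq = rho^2 / (2*(1-rho)) where rho = 27/45; Lq = 0.45

0.45


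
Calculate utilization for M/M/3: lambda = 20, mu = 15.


rho = lambda/(c*mu) = 20/(3*15) = 0.4444

0.4444


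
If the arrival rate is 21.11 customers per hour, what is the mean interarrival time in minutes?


Mean interarrival time = 60/lambda = 60/21.11 = 2.84 minutes

2.84 minutes


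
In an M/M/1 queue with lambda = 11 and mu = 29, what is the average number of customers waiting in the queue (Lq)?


rho = 11/29; Lq = rho^2/(1-rho) = 0.23

0.23


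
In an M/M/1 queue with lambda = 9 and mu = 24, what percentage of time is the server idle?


Idle fraction = (1 - rho) * 100 = (1 - 9/24) * 100 = 62.5%

62.5%


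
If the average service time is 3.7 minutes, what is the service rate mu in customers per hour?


mu = 60 / avg_service_time = 60 / 3.7 = 16.22 per hour

16.22 per hour


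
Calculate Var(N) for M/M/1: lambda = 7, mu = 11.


rho = 7/11; Var(N) = rho/(1-rho)^2 = 4.81

4.81


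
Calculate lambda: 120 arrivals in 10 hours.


lambda = total arrivals / time = 120 / 10 = 12.0 per hour

12.0 per hour


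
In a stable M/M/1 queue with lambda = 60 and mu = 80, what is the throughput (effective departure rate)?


For a stable queue (lambda < mu), throughput = lambda = 60 per hour

60 per hour


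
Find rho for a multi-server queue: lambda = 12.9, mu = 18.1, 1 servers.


rho = lambda / (c * mu) = 12.9 / (1 * 18.1) = 0.7127

0.7127


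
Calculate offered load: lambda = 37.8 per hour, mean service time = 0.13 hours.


Offered load a = lambda * E[S] = 37.8 * 0.13 = 4.91 Erlangs

4.91 Erlangs


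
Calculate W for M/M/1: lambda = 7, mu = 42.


W = 1/(mu - lambda) = 1/(42 - 7) = 0.0286 hours

0.0286 hours


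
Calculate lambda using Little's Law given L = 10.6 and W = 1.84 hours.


lambda = L / W = 10.6 / 1.84 = 5.76 per hour

5.76 per hour


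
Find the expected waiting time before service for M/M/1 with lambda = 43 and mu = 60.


rho = 43/60; Wq = rho/(mu - lambda) = 0.0422 hours

0.0422 hours


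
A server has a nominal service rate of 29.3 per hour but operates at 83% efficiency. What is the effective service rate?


Effective rate = mu * efficiency = 29.3 * 0.83 = 24.32 per hour

24.32 per hour


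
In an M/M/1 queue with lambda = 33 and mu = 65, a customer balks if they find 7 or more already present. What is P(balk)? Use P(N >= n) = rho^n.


P(N >= 7) = rho^7 = (33/65)^7 = 0.0087

0.0087


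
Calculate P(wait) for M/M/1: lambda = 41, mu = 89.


P(wait) = rho = lambda/mu = 41/89 = 0.4607

0.4607


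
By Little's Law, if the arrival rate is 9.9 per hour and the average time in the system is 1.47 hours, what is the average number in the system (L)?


L = lambda * W = 9.9 * 1.47 = 14.55

14.55


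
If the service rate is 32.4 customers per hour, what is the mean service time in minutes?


Mean service time = 60/mu = 60/32.4 = 1.85 minutes

1.85 minutes


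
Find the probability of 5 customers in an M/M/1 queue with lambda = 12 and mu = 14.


rho = 12/14; P(n) = (1-rho)*rho^n = (1-12/14)*(12/14)^5 = 0.0661

0.0661


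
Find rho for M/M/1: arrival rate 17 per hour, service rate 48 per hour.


rho = lambda/mu = 17/48 = 0.3542

0.3542


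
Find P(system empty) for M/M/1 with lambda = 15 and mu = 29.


P0 = 1 - rho = 1 - 15/29 = 0.4828

0.4828


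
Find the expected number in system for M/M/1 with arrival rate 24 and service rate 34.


rho = 24/34; L = rho/(1-rho) = 2.4

2.4


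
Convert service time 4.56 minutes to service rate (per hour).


mu = 60 / avg_service_time = 60 / 4.56 = 13.16 per hour

13.16 per hour


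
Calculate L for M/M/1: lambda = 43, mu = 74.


rho = 43/74; L = rho/(1-rho) = 1.39

1.39


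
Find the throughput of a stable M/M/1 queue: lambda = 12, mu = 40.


For a stable queue (lambda < mu), throughput = lambda = 12 per hour

12 per hour


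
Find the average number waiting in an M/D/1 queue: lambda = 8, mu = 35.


M/D/1: Lq = rho^2 / (2*(1-rho)) where rho = 8/35; Lq = 0.03

0.03


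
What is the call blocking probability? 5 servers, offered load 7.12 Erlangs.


B(N,A) = (A^N/N!) / sum(A^k/k!, k=0..N) with N=5, A=7.12 = 0.4317

0.4317


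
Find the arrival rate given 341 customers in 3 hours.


lambda = total arrivals / time = 341 / 3 = 113.67 per hour

113.67 per hour


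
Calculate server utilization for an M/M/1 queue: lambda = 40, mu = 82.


rho = lambda/mu = 40/82 = 0.4878

0.4878


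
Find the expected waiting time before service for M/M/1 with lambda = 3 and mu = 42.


rho = 3/42; Wq = rho/(mu - lambda) = 0.0018 hours

0.0018 hours


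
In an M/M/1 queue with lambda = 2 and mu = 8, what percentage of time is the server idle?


Idle fraction = (1 - rho) * 100 = (1 - 2/8) * 100 = 75.0%

75.0%


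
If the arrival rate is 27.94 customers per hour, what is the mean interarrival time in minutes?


Mean interarrival time = 60/lambda = 60/27.94 = 2.15 minutes

2.15 minutes


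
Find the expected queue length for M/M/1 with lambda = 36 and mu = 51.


rho = 36/51; Lq = rho^2/(1-rho) = 1.69

1.69


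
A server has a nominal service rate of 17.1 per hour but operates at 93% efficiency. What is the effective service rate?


Effective rate = mu * efficiency = 17.1 * 0.93 = 15.9 per hour

15.9 per hour


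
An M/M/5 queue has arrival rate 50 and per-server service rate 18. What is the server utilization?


rho = lambda/(c*mu) = 50/(5*18) = 0.5556

0.5556


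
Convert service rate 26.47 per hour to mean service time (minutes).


Mean service time = 60/mu = 60/26.47 = 2.27 minutes

2.27 minutes


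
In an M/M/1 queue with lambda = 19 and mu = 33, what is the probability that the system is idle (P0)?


P0 = 1 - rho = 1 - 19/33 = 0.4242

0.4242


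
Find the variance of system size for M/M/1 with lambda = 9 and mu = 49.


rho = 9/49; Var(N) = rho/(1-rho)^2 = 0.28

0.28


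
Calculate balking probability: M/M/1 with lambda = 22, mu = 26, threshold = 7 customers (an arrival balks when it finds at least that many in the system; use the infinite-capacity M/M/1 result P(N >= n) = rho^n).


P(N >= 7) = rho^7 = (22/26)^7 = 0.3106

0.3106


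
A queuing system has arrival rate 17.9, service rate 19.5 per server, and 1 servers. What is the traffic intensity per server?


rho = lambda / (c * mu) = 17.9 / (1 * 19.5) = 0.9179

0.9179


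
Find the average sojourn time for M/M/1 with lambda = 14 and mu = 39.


W = 1/(mu - lambda) = 1/(39 - 14) = 0.04 hours

0.04 hours


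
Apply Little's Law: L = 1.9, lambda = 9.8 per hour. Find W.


W = L / lambda = 1.9 / 9.8 = 0.1939 hours

0.1939 hours


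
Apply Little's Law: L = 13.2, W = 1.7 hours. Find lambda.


lambda = L / W = 13.2 / 1.7 = 7.76 per hour

7.76 per hour


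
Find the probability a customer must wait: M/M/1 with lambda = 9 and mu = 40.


P(wait) = rho = lambda/mu = 9/40 = 0.225

0.225


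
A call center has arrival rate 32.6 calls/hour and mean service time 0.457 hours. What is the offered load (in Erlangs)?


Offered load a = lambda * E[S] = 32.6 * 0.457 = 14.9 Erlangs

14.9 Erlangs


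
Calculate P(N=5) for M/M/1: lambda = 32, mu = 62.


rho = 32/62; P(n) = (1-rho)*rho^n = (1-32/62)*(32/62)^5 = 0.0177

0.0177


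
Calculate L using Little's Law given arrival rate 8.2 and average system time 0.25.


L = lambda * W = 8.2 * 0.25 = 2.05

2.05


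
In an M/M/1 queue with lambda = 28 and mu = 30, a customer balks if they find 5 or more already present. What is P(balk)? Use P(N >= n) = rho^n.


P(N >= 5) = rho^5 = (28/30)^5 = 0.7082

0.7082


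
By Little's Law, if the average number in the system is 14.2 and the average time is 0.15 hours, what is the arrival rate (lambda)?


lambda = L / W = 14.2 / 0.15 = 94.67 per hour

94.67 per hour


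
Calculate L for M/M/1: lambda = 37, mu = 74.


rho = 37/74; L = rho/(1-rho) = 1.0

1.0


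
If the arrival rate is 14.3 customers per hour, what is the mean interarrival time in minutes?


Mean interarrival time = 60/lambda = 60/14.3 = 4.2 minutes

4.2 minutes


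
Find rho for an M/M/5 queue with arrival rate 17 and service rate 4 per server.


rho = lambda/(c*mu) = 17/(5*4) = 0.85

0.85


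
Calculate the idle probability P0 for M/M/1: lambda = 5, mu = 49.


P0 = 1 - rho = 1 - 5/49 = 0.898

0.898


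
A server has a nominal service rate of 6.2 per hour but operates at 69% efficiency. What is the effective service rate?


Effective rate = mu * efficiency = 6.2 * 0.69 = 4.28 per hour

4.28 per hour


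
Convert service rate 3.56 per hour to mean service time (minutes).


Mean service time = 60/mu = 60/3.56 = 16.85 minutes

16.85 minutes


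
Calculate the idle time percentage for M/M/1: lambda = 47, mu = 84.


Idle fraction = (1 - rho) * 100 = (1 - 47/84) * 100 = 44.0%

44.0%
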